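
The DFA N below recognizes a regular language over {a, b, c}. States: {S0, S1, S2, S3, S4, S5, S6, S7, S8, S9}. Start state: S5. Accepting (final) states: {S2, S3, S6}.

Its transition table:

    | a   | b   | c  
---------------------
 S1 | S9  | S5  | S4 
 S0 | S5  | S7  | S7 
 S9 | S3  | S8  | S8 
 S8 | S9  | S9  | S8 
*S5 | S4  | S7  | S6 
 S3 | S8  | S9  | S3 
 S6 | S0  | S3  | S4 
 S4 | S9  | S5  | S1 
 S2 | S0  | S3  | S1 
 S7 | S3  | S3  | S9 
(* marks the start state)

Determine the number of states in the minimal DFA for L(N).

First remove the unreachable states {S2}; 9 states remain.
Start with accepting vs non-accepting: {S3,S6} | {S0,S1,S4,S5,S7,S8,S9}.
Refine {S3,S6} on symbol b: members go to different blocks, giving {S3} and {S6}.
Refine {S0,S1,S4,S5,S7,S8,S9} on symbol a: members go to different blocks, giving {S0,S1,S4,S5,S8} and {S7,S9}.
Split {S0,S1,S4,S5,S8} by δ(·,a) → {S1,S4,S8} and {S0,S5}.
On input b, block {S1,S4,S8} splits into {S1,S4} and {S8}.
Refine {S7,S9} on symbol b: members go to different blocks, giving {S7} and {S9}.
Split {S0,S5} by δ(·,a) → {S0} and {S5}.
The partition is now stable with 8 blocks: {S3} | {S1,S4} | {S6} | {S7} | {S0} | {S8} | {S9} | {S5}.

8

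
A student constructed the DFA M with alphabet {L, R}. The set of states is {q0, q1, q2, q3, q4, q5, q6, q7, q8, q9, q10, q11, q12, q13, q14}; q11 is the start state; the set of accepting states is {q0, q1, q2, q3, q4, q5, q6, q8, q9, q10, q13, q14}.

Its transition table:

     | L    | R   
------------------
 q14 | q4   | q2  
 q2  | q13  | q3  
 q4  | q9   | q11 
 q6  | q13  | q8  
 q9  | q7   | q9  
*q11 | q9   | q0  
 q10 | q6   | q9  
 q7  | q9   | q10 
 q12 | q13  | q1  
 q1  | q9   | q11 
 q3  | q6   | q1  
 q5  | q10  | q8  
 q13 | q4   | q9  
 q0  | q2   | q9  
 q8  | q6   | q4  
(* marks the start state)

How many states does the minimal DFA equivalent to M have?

7

First remove the unreachable states {q5,q12,q14}; 12 states remain.
P0 = {q0,q1,q2,q3,q4,q6,q8,q9,q10,q13} | {q7,q11}.
On input L, block {q0,q1,q2,q3,q4,q6,q8,q9,q10,q13} splits into {q0,q1,q2,q3,q4,q6,q8,q10,q13} and {q9}.
Refine {q0,q1,q2,q3,q4,q6,q8,q10,q13} on symbol L: members go to different blocks, giving {q0,q2,q3,q6,q8,q10,q13} and {q1,q4}.
Split {q0,q2,q3,q6,q8,q10,q13} by δ(·,L) → {q0,q2,q3,q6,q8,q10} and {q13}.
Refine {q0,q2,q3,q6,q8,q10} on symbol L: members go to different blocks, giving {q0,q3,q8,q10} and {q2,q6}.
Split {q0,q3,q8,q10} by δ(·,R) → {q0,q10} and {q3,q8}.
The partition is now stable with 7 blocks: {q0,q10} | {q7,q11} | {q9} | {q1,q4} | {q13} | {q2,q6} | {q3,q8}.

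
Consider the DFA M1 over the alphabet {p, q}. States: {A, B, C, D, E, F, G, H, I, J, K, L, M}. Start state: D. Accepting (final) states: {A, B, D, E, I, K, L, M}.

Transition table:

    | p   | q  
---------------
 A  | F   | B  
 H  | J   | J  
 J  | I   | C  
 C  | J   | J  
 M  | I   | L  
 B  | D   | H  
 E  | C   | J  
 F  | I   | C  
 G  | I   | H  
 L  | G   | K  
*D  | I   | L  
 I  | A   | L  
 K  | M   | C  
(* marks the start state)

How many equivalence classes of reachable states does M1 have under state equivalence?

First remove the unreachable states {E}; 12 states remain.
Start with accepting vs non-accepting: {A,B,D,I,K,L,M} | {C,F,G,H,J}.
Split {A,B,D,I,K,L,M} by δ(·,p) → {B,D,I,K,M} and {A,L}.
On input p, block {B,D,I,K,M} splits into {B,D,K,M} and {I}.
On input p, block {B,D,K,M} splits into {B,K} and {D,M}.
On input p, block {C,F,G,H,J} splits into {F,G,J} and {C,H}.
Stable partition: {B,K} | {F,G,J} | {A,L} | {I} | {D,M} | {C,H} — 6 equivalence classes.

6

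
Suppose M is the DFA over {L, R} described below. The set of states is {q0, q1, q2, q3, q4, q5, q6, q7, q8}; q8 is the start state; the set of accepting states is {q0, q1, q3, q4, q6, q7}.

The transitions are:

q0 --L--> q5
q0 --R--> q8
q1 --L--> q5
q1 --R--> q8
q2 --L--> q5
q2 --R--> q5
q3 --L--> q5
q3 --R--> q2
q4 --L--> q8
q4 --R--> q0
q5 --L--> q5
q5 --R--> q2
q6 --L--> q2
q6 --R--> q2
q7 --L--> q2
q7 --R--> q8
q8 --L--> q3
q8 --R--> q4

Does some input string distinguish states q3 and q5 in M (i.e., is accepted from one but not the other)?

Reachable states from the start: {q0,q2,q3,q4,q5,q8}. Unreachable: {q1,q6,q7} — drop them.
P0 = {q0,q3,q4} | {q2,q5,q8}.
On input R, block {q0,q3,q4} splits into {q0,q3} and {q4}.
On input L, block {q2,q5,q8} splits into {q2,q5} and {q8}.
Split {q0,q3} by δ(·,R) → {q0} and {q3}.
No further refinement is possible. Final partition (5 blocks): {q0} | {q2,q5} | {q4} | {q8} | {q3}.
q3 and q5 end up in different blocks, so they are distinguishable. For instance, the string 'ε' is accepted from only q3.

Yes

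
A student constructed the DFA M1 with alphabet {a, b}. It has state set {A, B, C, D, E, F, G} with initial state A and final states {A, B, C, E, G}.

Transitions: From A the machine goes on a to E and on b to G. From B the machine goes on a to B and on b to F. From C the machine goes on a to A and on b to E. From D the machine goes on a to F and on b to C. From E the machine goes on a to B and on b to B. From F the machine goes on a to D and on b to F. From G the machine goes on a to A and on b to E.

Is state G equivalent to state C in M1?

Yes

All states are reachable from the start state.
Initial partition by acceptance: {A,B,C,E,G} | {D,F}.
Split {A,B,C,E,G} by δ(·,b) → {A,C,E,G} and {B}.
Refine {A,C,E,G} on symbol a: members go to different blocks, giving {A,C,G} and {E}.
Split {A,C,G} by δ(·,a) → {C,G} and {A}.
Split {D,F} by δ(·,b) → {D} and {F}.
Stable partition: {C,G} | {D} | {B} | {E} | {A} | {F} — 6 equivalence classes.
G and C lie in the same block of the stable partition, so they are equivalent — no string distinguishes them.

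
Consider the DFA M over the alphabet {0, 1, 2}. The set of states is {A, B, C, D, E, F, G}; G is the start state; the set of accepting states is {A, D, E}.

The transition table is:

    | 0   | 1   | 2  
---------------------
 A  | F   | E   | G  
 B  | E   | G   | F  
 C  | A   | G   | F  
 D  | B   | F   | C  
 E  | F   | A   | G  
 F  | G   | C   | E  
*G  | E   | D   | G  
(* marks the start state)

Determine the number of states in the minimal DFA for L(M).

5

Start with accepting vs non-accepting: {A,D,E} | {B,C,F,G}.
On input 1, block {A,D,E} splits into {A,E} and {D}.
Refine {B,C,F,G} on symbol 0: members go to different blocks, giving {B,C,G} and {F}.
On input 1, block {B,C,G} splits into {B,C} and {G}.
The partition is now stable with 5 blocks: {A,E} | {B,C} | {D} | {F} | {G}.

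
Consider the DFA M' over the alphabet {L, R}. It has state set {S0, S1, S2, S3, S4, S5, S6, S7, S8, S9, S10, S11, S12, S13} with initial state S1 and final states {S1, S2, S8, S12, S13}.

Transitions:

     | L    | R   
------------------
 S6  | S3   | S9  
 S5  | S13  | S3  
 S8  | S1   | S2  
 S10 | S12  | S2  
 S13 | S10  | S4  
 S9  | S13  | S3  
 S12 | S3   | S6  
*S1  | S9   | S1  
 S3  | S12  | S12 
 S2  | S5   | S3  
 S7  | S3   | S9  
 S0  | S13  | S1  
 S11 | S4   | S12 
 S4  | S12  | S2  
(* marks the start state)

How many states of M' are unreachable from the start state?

BFS from S1 reaches {S1, S2, S3, S4, S5, S6, S9, S10, S12, S13}; the 4 state(s) S0, S7, S8, S11 are never visited.

4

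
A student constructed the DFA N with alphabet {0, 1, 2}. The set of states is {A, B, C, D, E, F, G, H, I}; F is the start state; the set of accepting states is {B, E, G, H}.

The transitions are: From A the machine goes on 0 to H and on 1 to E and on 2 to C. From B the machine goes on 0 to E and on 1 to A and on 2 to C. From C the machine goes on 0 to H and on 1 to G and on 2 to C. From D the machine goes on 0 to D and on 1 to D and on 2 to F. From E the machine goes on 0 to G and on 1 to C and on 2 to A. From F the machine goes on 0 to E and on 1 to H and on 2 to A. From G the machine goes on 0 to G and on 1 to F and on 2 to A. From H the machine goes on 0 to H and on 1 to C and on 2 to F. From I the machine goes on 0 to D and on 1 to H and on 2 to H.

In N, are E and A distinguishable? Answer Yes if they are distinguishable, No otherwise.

Yes

States {B,D,I} cannot be reached from the start state, so discard them.
Initial partition by acceptance: {E,G,H} | {A,C,F}.
The partition is now stable with 2 blocks: {E,G,H} | {A,C,F}.
E and A end up in different blocks, so they are distinguishable. For instance, the string 'ε' is accepted from only E.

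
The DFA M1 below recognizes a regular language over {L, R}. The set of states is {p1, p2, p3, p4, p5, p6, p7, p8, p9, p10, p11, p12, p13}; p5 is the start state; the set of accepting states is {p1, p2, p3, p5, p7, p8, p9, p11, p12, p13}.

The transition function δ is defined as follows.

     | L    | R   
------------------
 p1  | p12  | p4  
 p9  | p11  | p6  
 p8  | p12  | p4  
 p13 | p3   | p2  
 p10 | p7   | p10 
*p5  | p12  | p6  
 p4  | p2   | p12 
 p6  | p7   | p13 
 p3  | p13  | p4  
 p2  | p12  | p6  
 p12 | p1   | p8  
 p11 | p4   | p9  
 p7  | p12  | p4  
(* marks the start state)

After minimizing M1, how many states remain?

3

States {p9,p10,p11} cannot be reached from the start state, so discard them.
Start with accepting vs non-accepting: {p1,p2,p3,p5,p7,p8,p12,p13} | {p4,p6}.
Split {p1,p2,p3,p5,p7,p8,p12,p13} by δ(·,R) → {p1,p2,p3,p5,p7,p8} and {p12,p13}.
Stable partition: {p1,p2,p3,p5,p7,p8} | {p4,p6} | {p12,p13} — 3 equivalence classes.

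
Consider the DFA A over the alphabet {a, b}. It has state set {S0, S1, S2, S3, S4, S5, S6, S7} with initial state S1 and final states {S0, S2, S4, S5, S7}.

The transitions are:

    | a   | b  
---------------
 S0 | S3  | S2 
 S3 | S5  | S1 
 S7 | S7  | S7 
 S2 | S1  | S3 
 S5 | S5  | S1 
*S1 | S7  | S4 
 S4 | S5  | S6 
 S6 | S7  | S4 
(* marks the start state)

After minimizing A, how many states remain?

Reachable states from the start: {S1,S4,S5,S6,S7}. Unreachable: {S0,S2,S3} — drop them.
Start with accepting vs non-accepting: {S4,S5,S7} | {S1,S6}.
Refine {S4,S5,S7} on symbol b: members go to different blocks, giving {S4,S5} and {S7}.
The partition is now stable with 3 blocks: {S4,S5} | {S1,S6} | {S7}.

3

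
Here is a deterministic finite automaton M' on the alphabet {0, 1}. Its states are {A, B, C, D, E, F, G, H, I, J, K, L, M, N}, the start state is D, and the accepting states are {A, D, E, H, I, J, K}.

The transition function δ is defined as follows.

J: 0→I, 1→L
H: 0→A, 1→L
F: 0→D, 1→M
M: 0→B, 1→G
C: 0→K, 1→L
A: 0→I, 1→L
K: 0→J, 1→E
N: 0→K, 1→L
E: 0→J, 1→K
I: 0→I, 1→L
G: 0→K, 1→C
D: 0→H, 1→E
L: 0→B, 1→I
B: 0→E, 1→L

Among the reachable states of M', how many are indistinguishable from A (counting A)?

First remove the unreachable states {C,F,G,M,N}; 9 states remain.
Start with accepting vs non-accepting: {A,D,E,H,I,J,K} | {B,L}.
On input 1, block {A,D,E,H,I,J,K} splits into {A,H,I,J} and {D,E,K}.
On input 0, block {B,L} splits into {B} and {L}.
The partition is now stable with 4 blocks: {A,H,I,J} | {B} | {D,E,K} | {L}.
The equivalence class containing A is {A,H,I,J}, of size 4.

4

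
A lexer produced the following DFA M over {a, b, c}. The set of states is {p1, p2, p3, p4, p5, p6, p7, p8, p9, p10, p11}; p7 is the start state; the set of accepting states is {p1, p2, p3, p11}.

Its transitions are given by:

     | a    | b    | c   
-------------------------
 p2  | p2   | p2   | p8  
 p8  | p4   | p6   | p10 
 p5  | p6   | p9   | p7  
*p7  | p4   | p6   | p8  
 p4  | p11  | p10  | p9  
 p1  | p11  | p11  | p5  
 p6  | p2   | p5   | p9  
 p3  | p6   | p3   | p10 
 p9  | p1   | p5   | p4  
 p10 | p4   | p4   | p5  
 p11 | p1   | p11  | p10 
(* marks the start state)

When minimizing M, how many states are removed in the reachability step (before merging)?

1

Starting at p7 and following transitions, the reachable set is {p1, p2, p4, p5, p6, p7, p8, p9, p10, p11}. That leaves p3 unreachable — 1 in total.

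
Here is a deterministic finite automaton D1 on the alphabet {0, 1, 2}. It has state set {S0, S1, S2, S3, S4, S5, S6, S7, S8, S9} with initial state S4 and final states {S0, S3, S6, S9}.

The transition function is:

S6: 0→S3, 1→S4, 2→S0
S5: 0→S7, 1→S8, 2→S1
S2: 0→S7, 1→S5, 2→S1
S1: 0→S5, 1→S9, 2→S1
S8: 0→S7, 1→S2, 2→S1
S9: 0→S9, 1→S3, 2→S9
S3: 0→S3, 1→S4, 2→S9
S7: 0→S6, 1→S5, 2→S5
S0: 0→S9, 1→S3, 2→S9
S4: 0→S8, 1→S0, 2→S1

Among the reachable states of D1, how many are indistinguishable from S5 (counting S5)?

3

All states are reachable from the start state.
Start with accepting vs non-accepting: {S0,S3,S6,S9} | {S1,S2,S4,S5,S7,S8}.
Refine {S0,S3,S6,S9} on symbol 1: members go to different blocks, giving {S0,S9} and {S3,S6}.
Refine {S1,S2,S4,S5,S7,S8} on symbol 0: members go to different blocks, giving {S1,S2,S4,S5,S8} and {S7}.
Refine {S1,S2,S4,S5,S8} on symbol 0: members go to different blocks, giving {S2,S5,S8} and {S1,S4}.
Stable partition: {S0,S9} | {S2,S5,S8} | {S3,S6} | {S7} | {S1,S4} — 5 equivalence classes.
The equivalence class containing S5 is {S2,S5,S8}, of size 3.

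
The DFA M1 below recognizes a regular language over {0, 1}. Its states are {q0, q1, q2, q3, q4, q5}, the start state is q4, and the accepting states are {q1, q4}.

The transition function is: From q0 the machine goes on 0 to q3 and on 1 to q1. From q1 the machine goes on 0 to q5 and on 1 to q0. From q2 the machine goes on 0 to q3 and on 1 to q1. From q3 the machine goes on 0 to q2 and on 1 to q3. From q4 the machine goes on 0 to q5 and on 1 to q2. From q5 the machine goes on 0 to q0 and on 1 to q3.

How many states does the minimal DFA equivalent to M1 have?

3

Start with accepting vs non-accepting: {q1,q4} | {q0,q2,q3,q5}.
Split {q0,q2,q3,q5} by δ(·,1) → {q0,q2} and {q3,q5}.
Stable partition: {q1,q4} | {q0,q2} | {q3,q5} — 3 equivalence classes.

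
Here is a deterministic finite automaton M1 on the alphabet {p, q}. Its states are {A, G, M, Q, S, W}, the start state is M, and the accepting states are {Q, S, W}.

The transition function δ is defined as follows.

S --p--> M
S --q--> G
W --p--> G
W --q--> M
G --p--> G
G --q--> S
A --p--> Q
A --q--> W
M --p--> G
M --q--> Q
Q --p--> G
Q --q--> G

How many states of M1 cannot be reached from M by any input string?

Starting at M and following transitions, the reachable set is {G, M, Q, S}. That leaves A, W unreachable — 2 in total.

2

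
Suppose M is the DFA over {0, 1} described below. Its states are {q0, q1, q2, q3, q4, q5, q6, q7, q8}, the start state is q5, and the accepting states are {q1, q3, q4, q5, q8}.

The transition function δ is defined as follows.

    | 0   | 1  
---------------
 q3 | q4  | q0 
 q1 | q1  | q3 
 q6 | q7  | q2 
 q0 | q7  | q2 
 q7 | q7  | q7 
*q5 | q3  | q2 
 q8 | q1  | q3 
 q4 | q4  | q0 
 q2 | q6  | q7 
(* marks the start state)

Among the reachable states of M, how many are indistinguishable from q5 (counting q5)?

Reachable states from the start: {q0,q2,q3,q4,q5,q6,q7}. Unreachable: {q1,q8} — drop them.
Initial partition by acceptance: {q3,q4,q5} | {q0,q2,q6,q7}.
The partition is now stable with 2 blocks: {q3,q4,q5} | {q0,q2,q6,q7}.
State q5 belongs to the block {q3,q4,q5}, which has 3 states.

3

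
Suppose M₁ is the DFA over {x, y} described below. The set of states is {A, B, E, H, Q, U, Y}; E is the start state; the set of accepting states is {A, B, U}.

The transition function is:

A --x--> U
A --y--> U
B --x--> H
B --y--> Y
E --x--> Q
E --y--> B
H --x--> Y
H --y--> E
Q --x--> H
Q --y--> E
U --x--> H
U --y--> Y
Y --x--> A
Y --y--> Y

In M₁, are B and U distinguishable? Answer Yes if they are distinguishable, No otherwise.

No

Initial partition by acceptance: {A,B,U} | {E,H,Q,Y}.
On input x, block {A,B,U} splits into {B,U} and {A}.
On input x, block {E,H,Q,Y} splits into {E,H,Q} and {Y}.
On input x, block {E,H,Q} splits into {E,Q} and {H}.
Refine {E,Q} on symbol x: members go to different blocks, giving {Q} and {E}.
Stable partition: {B,U} | {Q} | {A} | {Y} | {H} | {E} — 6 equivalence classes.
B and U lie in the same block of the stable partition, so they are equivalent — no string distinguishes them.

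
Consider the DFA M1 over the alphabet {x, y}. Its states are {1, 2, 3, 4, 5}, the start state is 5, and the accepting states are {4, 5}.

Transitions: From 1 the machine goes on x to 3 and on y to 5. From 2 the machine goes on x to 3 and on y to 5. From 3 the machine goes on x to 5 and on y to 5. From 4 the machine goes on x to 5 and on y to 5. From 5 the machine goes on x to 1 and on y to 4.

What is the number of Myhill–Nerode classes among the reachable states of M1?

First remove the unreachable states {2}; 4 states remain.
Initial partition by acceptance: {4,5} | {1,3}.
Split {4,5} by δ(·,x) → {4} and {5}.
Refine {1,3} on symbol x: members go to different blocks, giving {1} and {3}.
The partition is now stable with 4 blocks: {4} | {1} | {5} | {3}.

4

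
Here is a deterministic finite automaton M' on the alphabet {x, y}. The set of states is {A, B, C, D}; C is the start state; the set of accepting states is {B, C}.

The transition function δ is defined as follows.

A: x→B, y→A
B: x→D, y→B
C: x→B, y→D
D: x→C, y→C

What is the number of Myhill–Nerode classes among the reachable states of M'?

3

Reachable states from the start: {B,C,D}. Unreachable: {A} — drop them.
Start with accepting vs non-accepting: {B,C} | {D}.
On input x, block {B,C} splits into {B} and {C}.
Stable partition: {B} | {D} | {C} — 3 equivalence classes.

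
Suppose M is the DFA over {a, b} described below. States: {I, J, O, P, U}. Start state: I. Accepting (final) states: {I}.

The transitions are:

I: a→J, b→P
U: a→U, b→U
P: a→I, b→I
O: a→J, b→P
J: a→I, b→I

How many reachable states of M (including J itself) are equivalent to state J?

Reachable states from the start: {I,J,P}. Unreachable: {O,U} — drop them.
Initial partition by acceptance: {I} | {J,P}.
Stable partition: {I} | {J,P} — 2 equivalence classes.
State J belongs to the block {J,P}, which has 2 states.

2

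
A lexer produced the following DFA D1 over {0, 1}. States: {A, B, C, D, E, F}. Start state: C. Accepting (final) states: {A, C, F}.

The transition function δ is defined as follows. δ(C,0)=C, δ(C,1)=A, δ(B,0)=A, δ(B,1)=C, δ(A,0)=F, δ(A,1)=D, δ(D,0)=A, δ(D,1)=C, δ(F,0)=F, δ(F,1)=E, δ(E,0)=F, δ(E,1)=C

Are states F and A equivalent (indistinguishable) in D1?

Yes

States {B} cannot be reached from the start state, so discard them.
Initial partition by acceptance: {A,C,F} | {D,E}.
Split {A,C,F} by δ(·,1) → {A,F} and {C}.
Stable partition: {A,F} | {D,E} | {C} — 3 equivalence classes.
F and A lie in the same block of the stable partition, so they are equivalent — no string distinguishes them.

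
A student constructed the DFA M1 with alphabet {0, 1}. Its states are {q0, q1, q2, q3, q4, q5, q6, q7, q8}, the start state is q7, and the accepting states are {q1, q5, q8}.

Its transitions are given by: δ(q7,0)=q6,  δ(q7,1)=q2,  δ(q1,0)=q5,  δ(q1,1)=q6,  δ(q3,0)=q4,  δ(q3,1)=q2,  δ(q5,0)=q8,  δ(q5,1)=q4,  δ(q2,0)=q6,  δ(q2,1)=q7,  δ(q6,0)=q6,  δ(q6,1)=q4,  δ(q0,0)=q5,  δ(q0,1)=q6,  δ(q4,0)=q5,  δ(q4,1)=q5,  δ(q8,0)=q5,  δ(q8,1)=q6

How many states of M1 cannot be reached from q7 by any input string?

Starting at q7 and following transitions, the reachable set is {q2, q4, q5, q6, q7, q8}. That leaves q0, q1, q3 unreachable — 3 in total.

3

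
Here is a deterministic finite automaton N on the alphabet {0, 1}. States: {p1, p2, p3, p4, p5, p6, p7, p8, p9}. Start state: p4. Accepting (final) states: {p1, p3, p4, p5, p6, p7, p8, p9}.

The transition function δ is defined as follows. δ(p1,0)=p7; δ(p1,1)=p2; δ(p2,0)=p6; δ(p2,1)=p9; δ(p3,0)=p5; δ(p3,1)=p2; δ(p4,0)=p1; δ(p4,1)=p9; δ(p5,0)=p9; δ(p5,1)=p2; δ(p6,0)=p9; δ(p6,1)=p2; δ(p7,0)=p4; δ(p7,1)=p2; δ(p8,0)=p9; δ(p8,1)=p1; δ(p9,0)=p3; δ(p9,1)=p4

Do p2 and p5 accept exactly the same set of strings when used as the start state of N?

Reachable states from the start: {p1,p2,p3,p4,p5,p6,p7,p9}. Unreachable: {p8} — drop them.
P0 = {p1,p3,p4,p5,p6,p7,p9} | {p2}.
Refine {p1,p3,p4,p5,p6,p7,p9} on symbol 1: members go to different blocks, giving {p1,p3,p5,p6,p7} and {p4,p9}.
Split {p1,p3,p5,p6,p7} by δ(·,0) → {p5,p6,p7} and {p1,p3}.
No further refinement is possible. Final partition (4 blocks): {p5,p6,p7} | {p2} | {p4,p9} | {p1,p3}.
p2 and p5 end up in different blocks, so they are distinguishable. For instance, the string 'ε' is accepted from only p5.

No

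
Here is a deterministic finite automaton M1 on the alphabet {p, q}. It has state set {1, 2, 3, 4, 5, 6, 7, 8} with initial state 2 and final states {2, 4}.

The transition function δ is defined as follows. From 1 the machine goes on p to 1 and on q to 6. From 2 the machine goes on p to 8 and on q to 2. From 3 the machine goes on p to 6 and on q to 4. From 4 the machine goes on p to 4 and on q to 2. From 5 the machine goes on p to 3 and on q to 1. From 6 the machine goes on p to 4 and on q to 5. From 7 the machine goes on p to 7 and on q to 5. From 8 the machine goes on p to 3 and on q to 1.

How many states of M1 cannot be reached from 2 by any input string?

1

BFS from 2 reaches {1, 2, 3, 4, 5, 6, 8}; the 1 state(s) 7 are never visited.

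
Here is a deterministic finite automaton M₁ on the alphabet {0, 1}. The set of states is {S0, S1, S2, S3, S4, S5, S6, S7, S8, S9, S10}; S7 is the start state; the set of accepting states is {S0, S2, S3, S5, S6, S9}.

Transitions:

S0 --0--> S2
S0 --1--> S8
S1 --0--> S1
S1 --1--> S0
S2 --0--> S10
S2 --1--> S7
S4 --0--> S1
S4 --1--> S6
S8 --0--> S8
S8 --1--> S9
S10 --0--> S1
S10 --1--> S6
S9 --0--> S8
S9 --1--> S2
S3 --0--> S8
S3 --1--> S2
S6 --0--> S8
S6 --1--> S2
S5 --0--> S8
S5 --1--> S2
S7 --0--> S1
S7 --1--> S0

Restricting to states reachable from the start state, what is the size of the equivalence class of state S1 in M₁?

First remove the unreachable states {S3,S4,S5}; 8 states remain.
Start with accepting vs non-accepting: {S0,S2,S6,S9} | {S1,S7,S8,S10}.
On input 0, block {S0,S2,S6,S9} splits into {S2,S6,S9} and {S0}.
Split {S2,S6,S9} by δ(·,1) → {S6,S9} and {S2}.
On input 1, block {S1,S7,S8,S10} splits into {S1,S7} and {S8,S10}.
Split {S8,S10} by δ(·,0) → {S8} and {S10}.
No further refinement is possible. Final partition (6 blocks): {S6,S9} | {S1,S7} | {S0} | {S2} | {S8} | {S10}.
State S1 belongs to the block {S1,S7}, which has 2 states.

2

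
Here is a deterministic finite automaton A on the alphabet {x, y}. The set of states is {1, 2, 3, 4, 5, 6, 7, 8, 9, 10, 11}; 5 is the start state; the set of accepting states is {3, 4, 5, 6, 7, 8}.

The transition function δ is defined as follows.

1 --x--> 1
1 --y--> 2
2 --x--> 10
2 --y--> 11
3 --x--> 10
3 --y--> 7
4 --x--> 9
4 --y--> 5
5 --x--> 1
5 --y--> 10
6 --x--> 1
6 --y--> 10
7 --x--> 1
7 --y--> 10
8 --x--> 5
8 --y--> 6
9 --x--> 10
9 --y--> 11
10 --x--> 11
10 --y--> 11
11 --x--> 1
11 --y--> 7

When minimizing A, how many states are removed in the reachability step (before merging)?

5

No path from 5 leads to 3, 4, 6, 8, 9; the other 6 states are all reachable.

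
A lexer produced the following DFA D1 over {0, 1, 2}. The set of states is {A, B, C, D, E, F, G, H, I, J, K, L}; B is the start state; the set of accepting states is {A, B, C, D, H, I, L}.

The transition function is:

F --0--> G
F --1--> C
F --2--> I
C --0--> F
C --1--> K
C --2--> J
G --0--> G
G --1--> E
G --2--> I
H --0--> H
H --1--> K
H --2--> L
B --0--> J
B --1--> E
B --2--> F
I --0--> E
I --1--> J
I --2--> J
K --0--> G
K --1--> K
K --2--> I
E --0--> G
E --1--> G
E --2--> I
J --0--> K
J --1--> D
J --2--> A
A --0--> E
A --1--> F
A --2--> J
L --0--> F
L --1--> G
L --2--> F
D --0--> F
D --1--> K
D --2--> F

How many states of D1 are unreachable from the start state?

No path from B leads to H, L; the other 10 states are all reachable.

2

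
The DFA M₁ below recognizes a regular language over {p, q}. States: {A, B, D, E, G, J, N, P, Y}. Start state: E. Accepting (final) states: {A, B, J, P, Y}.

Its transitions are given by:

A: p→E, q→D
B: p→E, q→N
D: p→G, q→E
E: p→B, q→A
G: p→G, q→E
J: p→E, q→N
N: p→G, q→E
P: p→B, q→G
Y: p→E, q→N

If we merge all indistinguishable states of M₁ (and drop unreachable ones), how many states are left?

First remove the unreachable states {J,P,Y}; 6 states remain.
Start with accepting vs non-accepting: {A,B} | {D,E,G,N}.
Refine {D,E,G,N} on symbol p: members go to different blocks, giving {D,G,N} and {E}.
Stable partition: {A,B} | {D,G,N} | {E} — 3 equivalence classes.

3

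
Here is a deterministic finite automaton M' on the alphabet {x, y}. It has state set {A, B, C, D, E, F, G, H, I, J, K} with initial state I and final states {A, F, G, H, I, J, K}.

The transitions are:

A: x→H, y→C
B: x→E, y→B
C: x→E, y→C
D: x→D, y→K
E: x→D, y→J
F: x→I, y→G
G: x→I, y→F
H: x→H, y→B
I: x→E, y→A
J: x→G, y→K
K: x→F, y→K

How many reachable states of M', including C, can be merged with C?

Every state is reachable, so we keep all 11.
P0 = {A,F,G,H,I,J,K} | {B,C,D,E}.
Refine {A,F,G,H,I,J,K} on symbol x: members go to different blocks, giving {A,F,G,H,J,K} and {I}.
Split {A,F,G,H,J,K} by δ(·,x) → {A,H,J,K} and {F,G}.
Refine {A,H,J,K} on symbol x: members go to different blocks, giving {A,H} and {J,K}.
Split {B,C,D,E} by δ(·,y) → {B,C} and {D,E}.
The partition is now stable with 6 blocks: {A,H} | {B,C} | {I} | {F,G} | {J,K} | {D,E}.
The equivalence class containing C is {B,C}, of size 2.

2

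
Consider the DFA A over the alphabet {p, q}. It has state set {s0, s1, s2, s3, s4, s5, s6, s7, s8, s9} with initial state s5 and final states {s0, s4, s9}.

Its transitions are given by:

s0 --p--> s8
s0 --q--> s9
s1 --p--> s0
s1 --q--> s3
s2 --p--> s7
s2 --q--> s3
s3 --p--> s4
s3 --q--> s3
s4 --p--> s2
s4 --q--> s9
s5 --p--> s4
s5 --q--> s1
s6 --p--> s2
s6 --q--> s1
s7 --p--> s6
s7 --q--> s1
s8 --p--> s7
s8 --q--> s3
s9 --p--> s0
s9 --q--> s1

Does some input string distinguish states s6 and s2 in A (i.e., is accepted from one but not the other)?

Every state is reachable, so we keep all 10.
P0 = {s0,s4,s9} | {s1,s2,s3,s5,s6,s7,s8}.
Split {s0,s4,s9} by δ(·,p) → {s0,s4} and {s9}.
On input p, block {s1,s2,s3,s5,s6,s7,s8} splits into {s2,s6,s7,s8} and {s1,s3,s5}.
The partition is now stable with 4 blocks: {s0,s4} | {s2,s6,s7,s8} | {s9} | {s1,s3,s5}.
s6 and s2 lie in the same block of the stable partition, so they are equivalent — no string distinguishes them.

No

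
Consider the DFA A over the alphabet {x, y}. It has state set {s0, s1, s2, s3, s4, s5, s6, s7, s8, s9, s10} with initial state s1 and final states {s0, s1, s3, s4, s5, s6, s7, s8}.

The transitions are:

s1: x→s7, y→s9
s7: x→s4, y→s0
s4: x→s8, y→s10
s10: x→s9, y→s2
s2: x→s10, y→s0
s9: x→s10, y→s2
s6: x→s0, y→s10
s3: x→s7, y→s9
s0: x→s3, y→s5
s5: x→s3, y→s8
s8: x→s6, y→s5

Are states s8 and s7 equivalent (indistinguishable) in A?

P0 = {s0,s1,s3,s4,s5,s6,s7,s8} | {s2,s9,s10}.
Refine {s0,s1,s3,s4,s5,s6,s7,s8} on symbol y: members go to different blocks, giving {s0,s5,s7,s8} and {s1,s3,s4,s6}.
Refine {s2,s9,s10} on symbol y: members go to different blocks, giving {s9,s10} and {s2}.
The partition is now stable with 4 blocks: {s0,s5,s7,s8} | {s9,s10} | {s1,s3,s4,s6} | {s2}.
s8 and s7 lie in the same block of the stable partition, so they are equivalent — no string distinguishes them.

Yes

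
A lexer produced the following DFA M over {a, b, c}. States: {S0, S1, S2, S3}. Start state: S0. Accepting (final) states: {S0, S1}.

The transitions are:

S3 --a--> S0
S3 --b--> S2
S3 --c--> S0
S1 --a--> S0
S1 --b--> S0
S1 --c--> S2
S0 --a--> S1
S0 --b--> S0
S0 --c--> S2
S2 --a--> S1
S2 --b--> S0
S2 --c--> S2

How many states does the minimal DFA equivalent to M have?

States {S3} cannot be reached from the start state, so discard them.
Initial partition by acceptance: {S0,S1} | {S2}.
Stable partition: {S0,S1} | {S2} — 2 equivalence classes.

2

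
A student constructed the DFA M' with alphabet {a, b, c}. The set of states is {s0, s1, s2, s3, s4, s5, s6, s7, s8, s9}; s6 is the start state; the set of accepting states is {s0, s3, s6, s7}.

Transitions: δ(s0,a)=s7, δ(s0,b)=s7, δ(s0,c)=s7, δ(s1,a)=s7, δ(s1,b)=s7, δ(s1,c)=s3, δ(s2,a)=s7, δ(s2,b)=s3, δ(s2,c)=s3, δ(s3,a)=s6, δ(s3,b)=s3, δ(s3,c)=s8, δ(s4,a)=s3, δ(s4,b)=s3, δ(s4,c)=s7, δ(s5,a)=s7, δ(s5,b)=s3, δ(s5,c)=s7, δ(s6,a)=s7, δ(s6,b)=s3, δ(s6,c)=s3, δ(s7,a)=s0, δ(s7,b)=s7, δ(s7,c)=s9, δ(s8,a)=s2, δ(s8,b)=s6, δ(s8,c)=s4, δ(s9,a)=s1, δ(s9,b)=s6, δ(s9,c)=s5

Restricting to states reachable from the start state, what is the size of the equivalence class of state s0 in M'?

2

Start with accepting vs non-accepting: {s0,s3,s6,s7} | {s1,s2,s4,s5,s8,s9}.
Refine {s0,s3,s6,s7} on symbol c: members go to different blocks, giving {s0,s6} and {s3,s7}.
Split {s1,s2,s4,s5,s8,s9} by δ(·,a) → {s1,s2,s4,s5} and {s8,s9}.
Stable partition: {s0,s6} | {s1,s2,s4,s5} | {s3,s7} | {s8,s9} — 4 equivalence classes.
State s0 belongs to the block {s0,s6}, which has 2 states.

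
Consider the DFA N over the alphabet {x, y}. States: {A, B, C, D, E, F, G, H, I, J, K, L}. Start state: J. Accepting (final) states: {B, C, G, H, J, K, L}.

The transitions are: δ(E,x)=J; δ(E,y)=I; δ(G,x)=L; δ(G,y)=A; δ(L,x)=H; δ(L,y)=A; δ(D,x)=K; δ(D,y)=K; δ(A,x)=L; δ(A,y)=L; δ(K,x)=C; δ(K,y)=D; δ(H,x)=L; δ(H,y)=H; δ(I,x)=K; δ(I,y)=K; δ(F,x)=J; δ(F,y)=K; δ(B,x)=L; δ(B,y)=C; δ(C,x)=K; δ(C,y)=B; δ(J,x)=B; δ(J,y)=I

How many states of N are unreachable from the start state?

3

BFS from J reaches {A, B, C, D, H, I, J, K, L}; the 3 state(s) E, F, G are never visited.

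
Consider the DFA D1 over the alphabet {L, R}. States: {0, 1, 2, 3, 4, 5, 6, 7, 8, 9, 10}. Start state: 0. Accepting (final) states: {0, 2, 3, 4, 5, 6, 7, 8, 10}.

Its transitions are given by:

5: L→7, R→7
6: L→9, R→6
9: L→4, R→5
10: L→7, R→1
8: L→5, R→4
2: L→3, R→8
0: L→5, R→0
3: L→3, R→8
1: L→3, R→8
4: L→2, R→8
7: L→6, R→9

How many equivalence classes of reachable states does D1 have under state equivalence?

Reachable states from the start: {0,2,3,4,5,6,7,8,9}. Unreachable: {1,10} — drop them.
P0 = {0,2,3,4,5,6,7,8} | {9}.
Split {0,2,3,4,5,6,7,8} by δ(·,L) → {0,2,3,4,5,7,8} and {6}.
On input L, block {0,2,3,4,5,7,8} splits into {0,2,3,4,5,8} and {7}.
On input L, block {0,2,3,4,5,8} splits into {0,2,3,4,8} and {5}.
On input L, block {0,2,3,4,8} splits into {2,3,4} and {0,8}.
On input R, block {0,8} splits into {0} and {8}.
No further refinement is possible. Final partition (7 blocks): {2,3,4} | {9} | {6} | {7} | {5} | {0} | {8}.

7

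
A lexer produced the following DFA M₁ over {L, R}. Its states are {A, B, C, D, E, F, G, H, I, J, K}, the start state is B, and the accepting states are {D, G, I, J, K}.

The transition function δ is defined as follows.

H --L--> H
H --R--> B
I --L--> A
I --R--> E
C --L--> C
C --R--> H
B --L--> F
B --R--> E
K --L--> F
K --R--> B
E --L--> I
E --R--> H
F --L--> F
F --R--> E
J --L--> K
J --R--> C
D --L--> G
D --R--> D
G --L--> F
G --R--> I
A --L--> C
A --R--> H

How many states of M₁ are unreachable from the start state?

No path from B leads to D, G, J, K; the other 7 states are all reachable.

4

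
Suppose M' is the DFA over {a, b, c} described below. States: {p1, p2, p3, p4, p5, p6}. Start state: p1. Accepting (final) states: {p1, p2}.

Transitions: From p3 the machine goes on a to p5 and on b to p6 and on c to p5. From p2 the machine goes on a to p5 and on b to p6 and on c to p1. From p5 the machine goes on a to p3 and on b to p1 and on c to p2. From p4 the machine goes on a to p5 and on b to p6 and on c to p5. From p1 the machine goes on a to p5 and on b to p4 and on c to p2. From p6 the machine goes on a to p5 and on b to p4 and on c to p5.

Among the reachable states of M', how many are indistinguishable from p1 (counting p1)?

Initial partition by acceptance: {p1,p2} | {p3,p4,p5,p6}.
Refine {p3,p4,p5,p6} on symbol b: members go to different blocks, giving {p3,p4,p6} and {p5}.
Stable partition: {p1,p2} | {p3,p4,p6} | {p5} — 3 equivalence classes.
The equivalence class containing p1 is {p1,p2}, of size 2.

2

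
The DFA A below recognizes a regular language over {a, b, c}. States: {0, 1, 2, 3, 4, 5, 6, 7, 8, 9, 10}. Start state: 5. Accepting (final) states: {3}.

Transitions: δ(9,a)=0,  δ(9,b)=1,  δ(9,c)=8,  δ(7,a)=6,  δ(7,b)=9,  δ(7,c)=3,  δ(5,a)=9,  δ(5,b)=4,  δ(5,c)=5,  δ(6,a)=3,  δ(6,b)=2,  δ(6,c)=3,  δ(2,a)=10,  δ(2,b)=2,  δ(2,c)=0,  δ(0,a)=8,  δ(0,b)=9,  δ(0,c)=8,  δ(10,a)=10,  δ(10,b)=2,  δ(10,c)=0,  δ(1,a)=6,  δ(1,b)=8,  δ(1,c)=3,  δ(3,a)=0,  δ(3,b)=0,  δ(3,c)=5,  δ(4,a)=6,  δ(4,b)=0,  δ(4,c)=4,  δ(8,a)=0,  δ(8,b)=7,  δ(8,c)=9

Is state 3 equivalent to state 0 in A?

No

All states are reachable from the start state.
P0 = {3} | {0,1,2,4,5,6,7,8,9,10}.
Refine {0,1,2,4,5,6,7,8,9,10} on symbol a: members go to different blocks, giving {0,1,2,4,5,7,8,9,10} and {6}.
Split {0,1,2,4,5,7,8,9,10} by δ(·,a) → {0,2,5,8,9,10} and {1,4,7}.
Split {0,2,5,8,9,10} by δ(·,b) → {0,2,10} and {5,8,9}.
On input a, block {0,2,10} splits into {2,10} and {0}.
On input b, block {1,4,7} splits into {1,7} and {4}.
Split {5,8,9} by δ(·,a) → {8,9} and {5}.
Stable partition: {3} | {2,10} | {6} | {1,7} | {8,9} | {0} | {4} | {5} — 8 equivalence classes.
3 and 0 end up in different blocks, so they are distinguishable. For instance, the string 'ε' is accepted from only 3.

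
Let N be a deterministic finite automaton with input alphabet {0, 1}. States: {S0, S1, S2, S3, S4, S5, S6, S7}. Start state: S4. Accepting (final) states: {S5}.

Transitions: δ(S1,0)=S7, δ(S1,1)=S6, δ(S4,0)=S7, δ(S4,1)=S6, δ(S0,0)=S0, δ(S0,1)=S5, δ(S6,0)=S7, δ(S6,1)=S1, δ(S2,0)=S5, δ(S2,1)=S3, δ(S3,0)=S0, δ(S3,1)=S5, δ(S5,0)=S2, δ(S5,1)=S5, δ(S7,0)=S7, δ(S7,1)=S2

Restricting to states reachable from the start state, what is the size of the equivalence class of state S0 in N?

2

Every state is reachable, so we keep all 8.
Start with accepting vs non-accepting: {S5} | {S0,S1,S2,S3,S4,S6,S7}.
On input 0, block {S0,S1,S2,S3,S4,S6,S7} splits into {S0,S1,S3,S4,S6,S7} and {S2}.
Refine {S0,S1,S3,S4,S6,S7} on symbol 1: members go to different blocks, giving {S1,S4,S6} and {S0,S3} and {S7}.
No further refinement is possible. Final partition (5 blocks): {S5} | {S1,S4,S6} | {S2} | {S0,S3} | {S7}.
The equivalence class containing S0 is {S0,S3}, of size 2.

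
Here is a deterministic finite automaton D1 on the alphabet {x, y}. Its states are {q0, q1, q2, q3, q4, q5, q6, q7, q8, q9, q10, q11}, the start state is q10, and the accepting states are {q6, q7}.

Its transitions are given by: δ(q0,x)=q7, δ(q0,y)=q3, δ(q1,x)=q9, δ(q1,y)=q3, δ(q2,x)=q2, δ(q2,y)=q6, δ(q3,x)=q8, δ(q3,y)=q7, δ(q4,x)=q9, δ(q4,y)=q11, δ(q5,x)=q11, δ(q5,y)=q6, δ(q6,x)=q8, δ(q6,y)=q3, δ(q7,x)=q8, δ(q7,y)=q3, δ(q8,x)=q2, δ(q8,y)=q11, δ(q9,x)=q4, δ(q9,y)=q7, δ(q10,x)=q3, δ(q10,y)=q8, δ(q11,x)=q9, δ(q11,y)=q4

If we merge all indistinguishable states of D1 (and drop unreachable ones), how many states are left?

7

First remove the unreachable states {q0,q1,q5}; 9 states remain.
P0 = {q6,q7} | {q2,q3,q4,q8,q9,q10,q11}.
Split {q2,q3,q4,q8,q9,q10,q11} by δ(·,y) → {q4,q8,q10,q11} and {q2,q3,q9}.
Refine {q2,q3,q9} on symbol x: members go to different blocks, giving {q3,q9} and {q2}.
On input x, block {q4,q8,q10,q11} splits into {q4,q10,q11} and {q8}.
Split {q4,q10,q11} by δ(·,y) → {q4,q11} and {q10}.
Split {q3,q9} by δ(·,x) → {q3} and {q9}.
The partition is now stable with 7 blocks: {q6,q7} | {q4,q11} | {q3} | {q2} | {q8} | {q10} | {q9}.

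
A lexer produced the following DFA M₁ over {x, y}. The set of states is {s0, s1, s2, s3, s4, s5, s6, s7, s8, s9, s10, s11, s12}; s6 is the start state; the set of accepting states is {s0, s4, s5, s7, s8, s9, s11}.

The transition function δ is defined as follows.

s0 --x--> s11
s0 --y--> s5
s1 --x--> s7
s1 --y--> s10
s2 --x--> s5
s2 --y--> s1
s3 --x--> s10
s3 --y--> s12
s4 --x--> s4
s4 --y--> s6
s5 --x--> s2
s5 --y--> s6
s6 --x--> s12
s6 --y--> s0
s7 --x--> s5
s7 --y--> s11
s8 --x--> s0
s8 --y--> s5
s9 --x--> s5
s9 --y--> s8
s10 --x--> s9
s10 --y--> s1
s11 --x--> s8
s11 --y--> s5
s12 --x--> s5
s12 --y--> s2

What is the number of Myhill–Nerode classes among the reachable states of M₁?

7

States {s3,s4} cannot be reached from the start state, so discard them.
Start with accepting vs non-accepting: {s0,s5,s7,s8,s9,s11} | {s1,s2,s6,s10,s12}.
On input x, block {s0,s5,s7,s8,s9,s11} splits into {s0,s7,s8,s9,s11} and {s5}.
Refine {s0,s7,s8,s9,s11} on symbol x: members go to different blocks, giving {s0,s8,s11} and {s7,s9}.
Split {s1,s2,s6,s10,s12} by δ(·,x) → {s1,s10} and {s2,s12} and {s6}.
Refine {s2,s12} on symbol y: members go to different blocks, giving {s2} and {s12}.
No further refinement is possible. Final partition (7 blocks): {s0,s8,s11} | {s1,s10} | {s5} | {s7,s9} | {s2} | {s6} | {s12}.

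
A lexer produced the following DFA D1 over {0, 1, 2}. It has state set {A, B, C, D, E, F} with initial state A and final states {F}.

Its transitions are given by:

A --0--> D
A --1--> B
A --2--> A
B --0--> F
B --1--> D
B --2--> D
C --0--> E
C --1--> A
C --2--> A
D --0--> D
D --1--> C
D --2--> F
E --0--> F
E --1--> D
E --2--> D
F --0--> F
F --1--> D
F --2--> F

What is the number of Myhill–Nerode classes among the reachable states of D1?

5

Start with accepting vs non-accepting: {F} | {A,B,C,D,E}.
Split {A,B,C,D,E} by δ(·,0) → {A,C,D} and {B,E}.
Refine {A,C,D} on symbol 0: members go to different blocks, giving {A,D} and {C}.
Refine {A,D} on symbol 1: members go to different blocks, giving {A} and {D}.
The partition is now stable with 5 blocks: {F} | {A} | {B,E} | {C} | {D}.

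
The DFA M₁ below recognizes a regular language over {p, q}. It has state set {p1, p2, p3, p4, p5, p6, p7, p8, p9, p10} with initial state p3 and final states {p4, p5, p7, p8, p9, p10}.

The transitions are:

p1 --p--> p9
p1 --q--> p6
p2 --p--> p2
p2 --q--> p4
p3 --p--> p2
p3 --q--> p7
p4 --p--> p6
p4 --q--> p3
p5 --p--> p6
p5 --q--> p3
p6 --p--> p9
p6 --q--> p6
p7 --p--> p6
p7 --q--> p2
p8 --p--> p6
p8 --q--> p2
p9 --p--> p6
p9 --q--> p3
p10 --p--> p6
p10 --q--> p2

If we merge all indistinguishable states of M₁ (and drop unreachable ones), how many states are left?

3

Reachable states from the start: {p2,p3,p4,p6,p7,p9}. Unreachable: {p1,p5,p8,p10} — drop them.
P0 = {p4,p7,p9} | {p2,p3,p6}.
Split {p2,p3,p6} by δ(·,p) → {p2,p3} and {p6}.
Stable partition: {p4,p7,p9} | {p2,p3} | {p6} — 3 equivalence classes.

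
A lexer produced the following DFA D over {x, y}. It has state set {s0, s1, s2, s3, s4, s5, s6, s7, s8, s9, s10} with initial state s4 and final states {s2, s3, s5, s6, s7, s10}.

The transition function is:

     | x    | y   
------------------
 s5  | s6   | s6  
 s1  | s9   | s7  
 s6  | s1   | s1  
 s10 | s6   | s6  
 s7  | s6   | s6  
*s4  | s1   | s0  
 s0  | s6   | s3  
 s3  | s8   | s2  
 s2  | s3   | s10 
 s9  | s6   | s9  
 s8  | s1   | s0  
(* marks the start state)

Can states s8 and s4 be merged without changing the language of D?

Yes

First remove the unreachable states {s5}; 10 states remain.
Initial partition by acceptance: {s2,s3,s6,s7,s10} | {s0,s1,s4,s8,s9}.
On input x, block {s2,s3,s6,s7,s10} splits into {s2,s7,s10} and {s3,s6}.
Split {s2,s7,s10} by δ(·,y) → {s7,s10} and {s2}.
On input x, block {s0,s1,s4,s8,s9} splits into {s1,s4,s8} and {s0,s9}.
Refine {s1,s4,s8} on symbol x: members go to different blocks, giving {s4,s8} and {s1}.
Refine {s3,s6} on symbol x: members go to different blocks, giving {s3} and {s6}.
Refine {s0,s9} on symbol y: members go to different blocks, giving {s0} and {s9}.
The partition is now stable with 8 blocks: {s7,s10} | {s4,s8} | {s3} | {s2} | {s0} | {s1} | {s6} | {s9}.
s8 and s4 lie in the same block of the stable partition, so they are equivalent — no string distinguishes them.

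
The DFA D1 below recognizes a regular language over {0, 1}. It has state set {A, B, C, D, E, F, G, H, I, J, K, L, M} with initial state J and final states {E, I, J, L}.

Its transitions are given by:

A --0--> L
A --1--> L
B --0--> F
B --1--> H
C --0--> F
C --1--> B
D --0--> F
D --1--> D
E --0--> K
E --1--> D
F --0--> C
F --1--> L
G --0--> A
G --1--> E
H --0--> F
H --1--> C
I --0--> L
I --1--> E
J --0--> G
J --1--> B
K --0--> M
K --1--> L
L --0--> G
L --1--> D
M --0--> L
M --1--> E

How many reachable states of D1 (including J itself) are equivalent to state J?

First remove the unreachable states {I}; 12 states remain.
Start with accepting vs non-accepting: {E,J,L} | {A,B,C,D,F,G,H,K,M}.
Refine {A,B,C,D,F,G,H,K,M} on symbol 0: members go to different blocks, giving {B,C,D,F,G,H,K} and {A,M}.
Refine {B,C,D,F,G,H,K} on symbol 0: members go to different blocks, giving {B,C,D,F,H} and {G,K}.
Refine {B,C,D,F,H} on symbol 1: members go to different blocks, giving {B,C,D,H} and {F}.
The partition is now stable with 5 blocks: {E,J,L} | {B,C,D,H} | {A,M} | {G,K} | {F}.
State J belongs to the block {E,J,L}, which has 3 states.

3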